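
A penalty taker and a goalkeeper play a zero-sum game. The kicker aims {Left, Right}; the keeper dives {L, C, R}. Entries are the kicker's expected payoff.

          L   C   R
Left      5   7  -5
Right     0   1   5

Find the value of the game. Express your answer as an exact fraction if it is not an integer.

5/3

Row minima: Left → -5, Right → 0; maximin = 0.
Column maxima: L → 5, C → 7, R → 5; minimax = 5.
0 ≠ 5, so there is no saddle point; optimal play is mixed.
C is strictly dominated by L (it gives the kicker strictly more in every row), so the keeper never plays it.
On the remaining 2×2 (Left, Right vs L, R):
Let the kicker play Left with probability p. Expected payoff against L: 5p + 0(1−p) = 5p; against R: (-5)p + 5(1−p) = −10p + 5.
Setting these equal: 5p = −10p + 5 ⇒ 15p = 5 ⇒ p = 1/3, and the value is (5)·(1/3) = 5/3.
For the keeper: with q = P(L), equating Left's and Right's payoffs gives 10q − 5 = −5q + 5 ⇒ q = 2/3.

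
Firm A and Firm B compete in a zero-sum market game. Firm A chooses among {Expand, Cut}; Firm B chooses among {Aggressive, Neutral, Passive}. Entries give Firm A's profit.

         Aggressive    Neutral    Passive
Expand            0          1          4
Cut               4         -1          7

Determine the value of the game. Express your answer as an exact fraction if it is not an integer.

2/3

Row minima: Expand → 0, Cut → -1; maximin = 0.
Column maxima: Aggressive → 4, Neutral → 1, Passive → 7; minimax = 1.
0 ≠ 1, so there is no saddle point; optimal play is mixed.
Passive is strictly dominated by Aggressive (it gives Firm A strictly more in every row), so Firm B never plays it.
On the remaining 2×2 (Expand, Cut vs Aggressive, Neutral):
Let Firm A play Expand with probability p. Expected payoff against Aggressive: 0p + 4(1−p) = −4p + 4; against Neutral: 1p + (-1)(1−p) = 2p − 1.
Setting these equal: −4p + 4 = 2p − 1 ⇒ −6p = -5 ⇒ p = 5/6, and the value is (-4)·(5/6) + 4 = 2/3.
For Firm B: with q = P(Aggressive), equating Expand's and Cut's payoffs gives −q + 1 = 5q − 1 ⇒ q = 1/3.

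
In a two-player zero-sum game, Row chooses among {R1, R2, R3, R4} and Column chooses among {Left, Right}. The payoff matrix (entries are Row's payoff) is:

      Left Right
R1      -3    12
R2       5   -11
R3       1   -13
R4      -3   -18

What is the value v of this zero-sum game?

27/31

Row minima: R1 → -3, R2 → -11, R3 → -13, R4 → -18; maximin = -3.
Column maxima: Left → 5, Right → 12; minimax = 5.
-3 ≠ 5, so there is no saddle point; optimal play is mixed.
R3 is strictly dominated by R2, so Row never plays it.
R4 is strictly dominated by R2, so Row never plays it.
On the remaining 2×2 (R1, R2 vs Left, Right):
Let Row play R1 with probability p. Expected payoff against Left: (-3)p + 5(1−p) = −8p + 5; against Right: 12p + (-11)(1−p) = 23p − 11.
Setting these equal: −8p + 5 = 23p − 11 ⇒ −31p = -16 ⇒ p = 16/31, and the value is (-8)·(16/31) + 5 = 27/31.
For Column: with q = P(Left), equating R1's and R2's payoffs gives −15q + 12 = 16q − 11 ⇒ q = 23/31.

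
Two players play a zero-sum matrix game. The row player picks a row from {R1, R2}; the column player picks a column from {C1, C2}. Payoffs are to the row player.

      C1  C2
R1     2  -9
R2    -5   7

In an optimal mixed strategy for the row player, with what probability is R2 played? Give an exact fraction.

11/23

Row minima: R1 → -9, R2 → -5; maximin = -5.
Column maxima: C1 → 2, C2 → 7; minimax = 2.
-5 ≠ 2, so there is no saddle point; optimal play is mixed.
Let the row player play R1 with probability p. Expected payoff against C1: 2p + (-5)(1−p) = 7p − 5; against C2: (-9)p + 7(1−p) = −16p + 7.
Setting these equal: 7p − 5 = −16p + 7 ⇒ 23p = 12 ⇒ p = 12/23, and the value is (7)·(12/23) − 5 = -31/23.
For the column player: with q = P(C1), equating R1's and R2's payoffs gives 11q − 9 = −12q + 7 ⇒ q = 16/23.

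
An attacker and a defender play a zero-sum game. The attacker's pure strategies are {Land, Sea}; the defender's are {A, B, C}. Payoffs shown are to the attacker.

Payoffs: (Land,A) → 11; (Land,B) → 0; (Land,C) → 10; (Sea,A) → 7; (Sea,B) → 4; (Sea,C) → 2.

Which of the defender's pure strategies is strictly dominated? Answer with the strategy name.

A

B holds the attacker's payoff strictly below A in every row: 0 < 11, 4 < 7.
So A is strictly dominated for the defender.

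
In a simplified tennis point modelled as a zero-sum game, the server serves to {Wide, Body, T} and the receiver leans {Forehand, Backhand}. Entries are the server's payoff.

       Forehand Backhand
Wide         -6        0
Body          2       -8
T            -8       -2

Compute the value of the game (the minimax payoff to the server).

Row minima: Wide → -6, Body → -8, T → -8; maximin = -6.
Column maxima: Forehand → 2, Backhand → 0; minimax = 0.
-6 ≠ 0, so there is no saddle point; optimal play is mixed.
T is strictly dominated by Wide, so the server never plays it.
On the remaining 2×2 (Wide, Body vs Forehand, Backhand):
Let the server play Wide with probability p. Expected payoff against Forehand: (-6)p + 2(1−p) = −8p + 2; against Backhand: 0p + (-8)(1−p) = 8p − 8.
Setting these equal: −8p + 2 = 8p − 8 ⇒ −16p = -10 ⇒ p = 5/8, and the value is (-8)·(5/8) + 2 = -3.
For the receiver: with q = P(Forehand), equating Wide's and Body's payoffs gives −6q = 10q − 8 ⇒ q = 1/2.

-3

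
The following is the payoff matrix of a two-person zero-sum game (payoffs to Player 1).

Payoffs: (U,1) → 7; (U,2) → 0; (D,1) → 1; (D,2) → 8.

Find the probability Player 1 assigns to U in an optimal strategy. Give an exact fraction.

Row minima: U → 0, D → 1; maximin = 1.
Column maxima: 1 → 7, 2 → 8; minimax = 7.
1 ≠ 7, so there is no saddle point; optimal play is mixed.
Let Player 1 play U with probability p. Expected payoff against 1: 7p + 1(1−p) = 6p + 1; against 2: 0p + 8(1−p) = −8p + 8.
Setting these equal: 6p + 1 = −8p + 8 ⇒ 14p = 7 ⇒ p = 1/2, and the value is (6)·(1/2) + 1 = 4.
For Player 2: with q = P(1), equating U's and D's payoffs gives 7q = −7q + 8 ⇒ q = 4/7.

1/2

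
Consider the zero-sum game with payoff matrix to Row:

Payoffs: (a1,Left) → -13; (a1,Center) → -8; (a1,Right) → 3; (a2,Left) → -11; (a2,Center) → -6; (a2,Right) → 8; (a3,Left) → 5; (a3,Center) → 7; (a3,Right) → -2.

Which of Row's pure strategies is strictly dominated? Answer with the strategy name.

a1

a2 gives a strictly higher payoff than a1 against every column: -11 > -13, -6 > -8, 8 > 3.
So a1 is strictly dominated and Row never plays it.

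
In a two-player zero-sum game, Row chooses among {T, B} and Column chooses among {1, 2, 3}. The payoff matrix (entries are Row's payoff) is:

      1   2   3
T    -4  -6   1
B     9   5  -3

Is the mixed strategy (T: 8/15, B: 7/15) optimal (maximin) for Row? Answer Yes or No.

Yes

Against 1 this mix gives (8/15)·(-4) + (7/15)·9 = 31/15.
Against 2 this mix gives (8/15)·(-6) + (7/15)·5 = -13/15.
Against 3 this mix gives (8/15)·1 + (7/15)·(-3) = -13/15.
All of Column's active replies (2, 3) yield -13/15, and no column does worse for Row. The mix makes Column indifferent and guarantees -13/15, so it is optimal.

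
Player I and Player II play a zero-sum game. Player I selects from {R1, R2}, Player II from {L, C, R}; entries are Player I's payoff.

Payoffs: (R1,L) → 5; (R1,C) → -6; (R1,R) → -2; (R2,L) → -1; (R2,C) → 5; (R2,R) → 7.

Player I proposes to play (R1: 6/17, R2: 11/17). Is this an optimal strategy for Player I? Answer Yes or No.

Yes

Against L this mix gives (6/17)·5 + (11/17)·(-1) = 19/17.
Against C this mix gives (6/17)·(-6) + (11/17)·5 = 19/17.
Against R this mix gives (6/17)·(-2) + (11/17)·7 = 65/17.
All of Player II's active replies (L, C) yield 19/17, and no column does worse for Player I. The mix makes Player II indifferent and guarantees 19/17, so it is optimal.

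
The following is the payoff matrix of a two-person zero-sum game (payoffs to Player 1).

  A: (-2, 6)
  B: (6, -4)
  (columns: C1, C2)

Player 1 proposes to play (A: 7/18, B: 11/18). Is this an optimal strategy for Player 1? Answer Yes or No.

No

Against C1 this mix gives (7/18)·(-2) + (11/18)·6 = 26/9.
Against C2 this mix gives (7/18)·6 + (11/18)·(-4) = -1/9.
Player 2 will play C2, holding Player 1 to -1/9. Shifting weight toward the row that does better against C2 would raise this floor (the equalizing mix achieves 14/9 against both C2 and C1), so the proposed strategy is not optimal.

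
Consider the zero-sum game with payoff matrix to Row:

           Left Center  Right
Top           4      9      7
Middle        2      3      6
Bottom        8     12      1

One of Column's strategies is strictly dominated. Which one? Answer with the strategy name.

Left holds Row's payoff strictly below Center in every row: 4 < 9, 2 < 3, 8 < 12.
So Center is strictly dominated for Column.

Center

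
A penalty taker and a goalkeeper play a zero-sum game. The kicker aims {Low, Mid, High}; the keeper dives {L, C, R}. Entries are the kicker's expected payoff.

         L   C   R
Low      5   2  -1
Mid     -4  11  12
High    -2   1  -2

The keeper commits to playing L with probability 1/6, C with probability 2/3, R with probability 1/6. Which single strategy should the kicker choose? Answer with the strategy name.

Expected payoff of Low: (1/6)·5 + (2/3)·2 + (1/6)·(-1) = 2.
Expected payoff of Mid: (1/6)·(-4) + (2/3)·11 + (1/6)·12 = 26/3.
Expected payoff of High: (1/6)·(-2) + (2/3)·1 + (1/6)·(-2) = 0.
The largest is 26/3, so the kicker's best response is Mid.

Mid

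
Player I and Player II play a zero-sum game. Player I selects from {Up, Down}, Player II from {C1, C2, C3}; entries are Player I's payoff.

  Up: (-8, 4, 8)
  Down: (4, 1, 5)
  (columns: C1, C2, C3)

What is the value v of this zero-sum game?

Row minima: Up → -8, Down → 1; maximin = 1.
Column maxima: C1 → 4, C2 → 4, C3 → 8; minimax = 4.
1 ≠ 4, so there is no saddle point; optimal play is mixed.
C3 is strictly dominated by C1 (it gives Player I strictly more in every row), so Player II never plays it.
On the remaining 2×2 (Up, Down vs C1, C2):
Let Player I play Up with probability p. Expected payoff against C1: (-8)p + 4(1−p) = −12p + 4; against C2: 4p + 1(1−p) = 3p + 1.
Setting these equal: −12p + 4 = 3p + 1 ⇒ −15p = -3 ⇒ p = 1/5, and the value is (-12)·(1/5) + 4 = 8/5.
For Player II: with q = P(C1), equating Up's and Down's payoffs gives −12q + 4 = 3q + 1 ⇒ q = 1/5.

8/5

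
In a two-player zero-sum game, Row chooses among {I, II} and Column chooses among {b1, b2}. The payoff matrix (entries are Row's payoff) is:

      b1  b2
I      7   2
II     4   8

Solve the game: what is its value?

16/3

Row minima: I → 2, II → 4; maximin = 4.
Column maxima: b1 → 7, b2 → 8; minimax = 7.
4 ≠ 7, so there is no saddle point; optimal play is mixed.
Let Row play I with probability p. Expected payoff against b1: 7p + 4(1−p) = 3p + 4; against b2: 2p + 8(1−p) = −6p + 8.
Setting these equal: 3p + 4 = −6p + 8 ⇒ 9p = 4 ⇒ p = 4/9, and the value is (3)·(4/9) + 4 = 16/3.
For Column: with q = P(b1), equating I's and II's payoffs gives 5q + 2 = −4q + 8 ⇒ q = 2/3.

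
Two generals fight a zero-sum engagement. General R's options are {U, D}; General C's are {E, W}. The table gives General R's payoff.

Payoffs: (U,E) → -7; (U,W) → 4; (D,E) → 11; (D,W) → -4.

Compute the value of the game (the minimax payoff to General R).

8/13

Row minima: U → -7, D → -4; maximin = -4.
Column maxima: E → 11, W → 4; minimax = 4.
-4 ≠ 4, so there is no saddle point; optimal play is mixed.
Let General R play U with probability p. Expected payoff against E: (-7)p + 11(1−p) = −18p + 11; against W: 4p + (-4)(1−p) = 8p − 4.
Setting these equal: −18p + 11 = 8p − 4 ⇒ −26p = -15 ⇒ p = 15/26, and the value is (-18)·(15/26) + 11 = 8/13.
For General C: with q = P(E), equating U's and D's payoffs gives −11q + 4 = 15q − 4 ⇒ q = 4/13.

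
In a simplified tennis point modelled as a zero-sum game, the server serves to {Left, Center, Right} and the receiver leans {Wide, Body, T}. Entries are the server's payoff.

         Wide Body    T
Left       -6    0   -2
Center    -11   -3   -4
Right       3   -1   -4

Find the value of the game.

-30/11

Row minima: Left → -6, Center → -11, Right → -4; maximin = -4.
Column maxima: Wide → 3, Body → 0, T → -2; minimax = -2.
-4 ≠ -2, so there is no saddle point; optimal play is mixed.
Center is strictly dominated by Left, so the server never plays it.
Body is strictly dominated by T (it gives the server strictly more in every row), so the receiver never plays it.
On the remaining 2×2 (Left, Right vs Wide, T):
Let the server play Left with probability p. Expected payoff against Wide: (-6)p + 3(1−p) = −9p + 3; against T: (-2)p + (-4)(1−p) = 2p − 4.
Setting these equal: −9p + 3 = 2p − 4 ⇒ −11p = -7 ⇒ p = 7/11, and the value is (-9)·(7/11) + 3 = -30/11.
For the receiver: with q = P(Wide), equating Left's and Right's payoffs gives −4q − 2 = 7q − 4 ⇒ q = 2/11.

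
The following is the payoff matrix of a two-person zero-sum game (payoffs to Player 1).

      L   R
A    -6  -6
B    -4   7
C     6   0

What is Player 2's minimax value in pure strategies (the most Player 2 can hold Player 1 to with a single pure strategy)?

Column maxima: L → 6, R → 7.
The smallest of these is 6.

6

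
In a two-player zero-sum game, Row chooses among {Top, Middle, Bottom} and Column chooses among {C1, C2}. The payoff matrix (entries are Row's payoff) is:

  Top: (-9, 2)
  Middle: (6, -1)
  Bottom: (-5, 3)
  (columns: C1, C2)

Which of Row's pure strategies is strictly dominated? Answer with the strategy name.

Bottom gives a strictly higher payoff than Top against every column: -5 > -9, 3 > 2.
So Top is strictly dominated and Row never plays it.

Top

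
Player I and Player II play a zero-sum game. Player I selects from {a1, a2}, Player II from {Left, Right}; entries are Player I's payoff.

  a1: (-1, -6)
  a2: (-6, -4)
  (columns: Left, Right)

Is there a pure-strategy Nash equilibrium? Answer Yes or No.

Row minima: a1 → -6, a2 → -6; maximin = -6.
Column maxima: Left → -1, Right → -4; minimax = -4.
-6 ≠ -4, so no pure-strategy equilibrium exists.

No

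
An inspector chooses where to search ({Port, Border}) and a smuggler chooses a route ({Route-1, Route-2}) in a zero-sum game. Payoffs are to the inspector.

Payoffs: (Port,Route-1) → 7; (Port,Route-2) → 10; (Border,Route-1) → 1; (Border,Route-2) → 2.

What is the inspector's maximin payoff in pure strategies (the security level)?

7

Row minima: Port → 7, Border → 1.
The best of these is 7.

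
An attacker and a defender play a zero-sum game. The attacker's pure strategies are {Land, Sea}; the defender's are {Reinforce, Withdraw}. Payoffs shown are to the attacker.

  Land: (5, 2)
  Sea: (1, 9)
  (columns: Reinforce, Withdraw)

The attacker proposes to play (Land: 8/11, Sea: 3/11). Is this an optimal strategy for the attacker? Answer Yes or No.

Yes

Against Reinforce this mix gives (8/11)·5 + (3/11)·1 = 43/11.
Against Withdraw this mix gives (8/11)·2 + (3/11)·9 = 43/11.
All of the defender's active replies (Reinforce, Withdraw) yield 43/11, and no column does worse for the attacker. The mix makes the defender indifferent and guarantees 43/11, so it is optimal.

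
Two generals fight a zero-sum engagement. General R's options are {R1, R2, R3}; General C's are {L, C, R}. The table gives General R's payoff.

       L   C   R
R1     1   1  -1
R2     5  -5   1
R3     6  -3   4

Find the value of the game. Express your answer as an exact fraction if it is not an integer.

1/9

Row minima: R1 → -1, R2 → -5, R3 → -3; maximin = -1.
Column maxima: L → 6, C → 1, R → 4; minimax = 1.
-1 ≠ 1, so there is no saddle point; optimal play is mixed.
R2 is strictly dominated by R3, so General R never plays it.
L is strictly dominated by R (it gives General R strictly more in every row), so General C never plays it.
On the remaining 2×2 (R1, R3 vs C, R):
Let General R play R1 with probability p. Expected payoff against C: 1p + (-3)(1−p) = 4p − 3; against R: (-1)p + 4(1−p) = −5p + 4.
Setting these equal: 4p − 3 = −5p + 4 ⇒ 9p = 7 ⇒ p = 7/9, and the value is (4)·(7/9) − 3 = 1/9.
For General C: with q = P(C), equating R1's and R3's payoffs gives 2q − 1 = −7q + 4 ⇒ q = 5/9.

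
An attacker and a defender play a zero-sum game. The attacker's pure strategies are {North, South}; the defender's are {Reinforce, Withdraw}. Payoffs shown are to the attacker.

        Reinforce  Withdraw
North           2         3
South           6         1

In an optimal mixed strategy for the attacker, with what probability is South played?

Row minima: North → 2, South → 1; maximin = 2.
Column maxima: Reinforce → 6, Withdraw → 3; minimax = 3.
2 ≠ 3, so there is no saddle point; optimal play is mixed.
Let the attacker play North with probability p. Expected payoff against Reinforce: 2p + 6(1−p) = −4p + 6; against Withdraw: 3p + 1(1−p) = 2p + 1.
Setting these equal: −4p + 6 = 2p + 1 ⇒ −6p = -5 ⇒ p = 5/6, and the value is (-4)·(5/6) + 6 = 8/3.
For the defender: with q = P(Reinforce), equating North's and South's payoffs gives −q + 3 = 5q + 1 ⇒ q = 1/3.

1/6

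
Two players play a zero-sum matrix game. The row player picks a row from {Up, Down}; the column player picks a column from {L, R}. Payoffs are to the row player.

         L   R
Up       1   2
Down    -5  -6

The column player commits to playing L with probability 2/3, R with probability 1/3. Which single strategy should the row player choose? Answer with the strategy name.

Up

Expected payoff of Up: (2/3)·1 + (1/3)·2 = 4/3.
Expected payoff of Down: (2/3)·(-5) + (1/3)·(-6) = -16/3.
The largest is 4/3, so the row player's best response is Up.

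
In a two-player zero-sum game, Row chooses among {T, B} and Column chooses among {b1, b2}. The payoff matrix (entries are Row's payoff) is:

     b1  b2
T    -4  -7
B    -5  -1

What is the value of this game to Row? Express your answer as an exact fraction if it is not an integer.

Row minima: T → -7, B → -5; maximin = -5.
Column maxima: b1 → -4, b2 → -1; minimax = -4.
-5 ≠ -4, so there is no saddle point; optimal play is mixed.
Let Row play T with probability p. Expected payoff against b1: (-4)p + (-5)(1−p) = p − 5; against b2: (-7)p + (-1)(1−p) = −6p − 1.
Setting these equal: p − 5 = −6p − 1 ⇒ 7p = 4 ⇒ p = 4/7, and the value is (1)·(4/7) − 5 = -31/7.
For Column: with q = P(b1), equating T's and B's payoffs gives 3q − 7 = −4q − 1 ⇒ q = 6/7.

-31/7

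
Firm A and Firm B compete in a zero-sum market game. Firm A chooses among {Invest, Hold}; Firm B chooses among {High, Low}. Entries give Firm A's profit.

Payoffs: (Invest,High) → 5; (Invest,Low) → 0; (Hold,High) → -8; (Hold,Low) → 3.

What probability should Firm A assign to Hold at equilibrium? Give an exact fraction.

Row minima: Invest → 0, Hold → -8; maximin = 0.
Column maxima: High → 5, Low → 3; minimax = 3.
0 ≠ 3, so there is no saddle point; optimal play is mixed.
Let Firm A play Invest with probability p. Expected payoff against High: 5p + (-8)(1−p) = 13p − 8; against Low: 0p + 3(1−p) = −3p + 3.
Setting these equal: 13p − 8 = −3p + 3 ⇒ 16p = 11 ⇒ p = 11/16, and the value is (13)·(11/16) − 8 = 15/16.
For Firm B: with q = P(High), equating Invest's and Hold's payoffs gives 5q = −11q + 3 ⇒ q = 3/16.

5/16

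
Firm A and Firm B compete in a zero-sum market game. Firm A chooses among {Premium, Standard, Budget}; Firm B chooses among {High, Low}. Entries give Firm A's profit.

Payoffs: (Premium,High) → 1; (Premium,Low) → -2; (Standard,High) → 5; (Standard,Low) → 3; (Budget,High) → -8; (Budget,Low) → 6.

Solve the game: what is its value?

27/8

Row minima: Premium → -2, Standard → 3, Budget → -8; maximin = 3.
Column maxima: High → 5, Low → 6; minimax = 5.
3 ≠ 5, so there is no saddle point; optimal play is mixed.
Premium is strictly dominated by Standard, so Firm A never plays it.
On the remaining 2×2 (Standard, Budget vs High, Low):
Let Firm A play Standard with probability p. Expected payoff against High: 5p + (-8)(1−p) = 13p − 8; against Low: 3p + 6(1−p) = −3p + 6.
Setting these equal: 13p − 8 = −3p + 6 ⇒ 16p = 14 ⇒ p = 7/8, and the value is (13)·(7/8) − 8 = 27/8.
For Firm B: with q = P(High), equating Standard's and Budget's payoffs gives 2q + 3 = −14q + 6 ⇒ q = 3/16.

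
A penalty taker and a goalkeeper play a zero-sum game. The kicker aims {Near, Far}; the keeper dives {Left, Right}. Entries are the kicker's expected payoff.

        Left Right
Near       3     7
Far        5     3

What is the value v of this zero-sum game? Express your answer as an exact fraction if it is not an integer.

Row minima: Near → 3, Far → 3; maximin = 3.
Column maxima: Left → 5, Right → 7; minimax = 5.
3 ≠ 5, so there is no saddle point; optimal play is mixed.
Let the kicker play Near with probability p. Expected payoff against Left: 3p + 5(1−p) = −2p + 5; against Right: 7p + 3(1−p) = 4p + 3.
Setting these equal: −2p + 5 = 4p + 3 ⇒ −6p = -2 ⇒ p = 1/3, and the value is (-2)·(1/3) + 5 = 13/3.
For the keeper: with q = P(Left), equating Near's and Far's payoffs gives −4q + 7 = 2q + 3 ⇒ q = 2/3.

13/3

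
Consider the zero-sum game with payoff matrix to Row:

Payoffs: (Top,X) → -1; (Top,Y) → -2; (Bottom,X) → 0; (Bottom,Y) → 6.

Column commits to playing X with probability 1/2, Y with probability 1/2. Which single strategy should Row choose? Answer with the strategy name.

Expected payoff of Top: (1/2)·(-1) + (1/2)·(-2) = -3/2.
Expected payoff of Bottom: (1/2)·0 + (1/2)·6 = 3.
The largest is 3, so Row's best response is Bottom.

Bottom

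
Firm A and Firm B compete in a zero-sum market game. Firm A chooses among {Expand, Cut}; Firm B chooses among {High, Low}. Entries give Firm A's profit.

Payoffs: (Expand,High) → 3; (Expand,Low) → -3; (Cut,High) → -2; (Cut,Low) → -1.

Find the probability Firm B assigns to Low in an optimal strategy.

Row minima: Expand → -3, Cut → -2; maximin = -2.
Column maxima: High → 3, Low → -1; minimax = -1.
-2 ≠ -1, so there is no saddle point; optimal play is mixed.
Let Firm A play Expand with probability p. Expected payoff against High: 3p + (-2)(1−p) = 5p − 2; against Low: (-3)p + (-1)(1−p) = −2p − 1.
Setting these equal: 5p − 2 = −2p − 1 ⇒ 7p = 1 ⇒ p = 1/7, and the value is (5)·(1/7) − 2 = -9/7.
For Firm B: with q = P(High), equating Expand's and Cut's payoffs gives 6q − 3 = −q − 1 ⇒ q = 2/7.

5/7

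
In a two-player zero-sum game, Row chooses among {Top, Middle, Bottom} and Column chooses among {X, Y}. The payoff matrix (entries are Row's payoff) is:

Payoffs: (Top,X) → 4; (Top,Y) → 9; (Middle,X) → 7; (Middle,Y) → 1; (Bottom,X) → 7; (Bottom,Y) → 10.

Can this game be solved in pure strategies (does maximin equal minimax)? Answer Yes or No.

Row minima: Top → 4, Middle → 1, Bottom → 7; maximin = 7.
Column maxima: X → 7, Y → 10; minimax = 7.
maximin = minimax = 7, so a saddle point exists.

Yes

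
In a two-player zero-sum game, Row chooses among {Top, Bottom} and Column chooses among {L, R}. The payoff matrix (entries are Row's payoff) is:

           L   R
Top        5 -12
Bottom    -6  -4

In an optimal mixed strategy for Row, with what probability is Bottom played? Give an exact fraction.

17/19

Row minima: Top → -12, Bottom → -6; maximin = -6.
Column maxima: L → 5, R → -4; minimax = -4.
-6 ≠ -4, so there is no saddle point; optimal play is mixed.
Let Row play Top with probability p. Expected payoff against L: 5p + (-6)(1−p) = 11p − 6; against R: (-12)p + (-4)(1−p) = −8p − 4.
Setting these equal: 11p − 6 = −8p − 4 ⇒ 19p = 2 ⇒ p = 2/19, and the value is (11)·(2/19) − 6 = -92/19.
For Column: with q = P(L), equating Top's and Bottom's payoffs gives 17q − 12 = −2q − 4 ⇒ q = 8/19.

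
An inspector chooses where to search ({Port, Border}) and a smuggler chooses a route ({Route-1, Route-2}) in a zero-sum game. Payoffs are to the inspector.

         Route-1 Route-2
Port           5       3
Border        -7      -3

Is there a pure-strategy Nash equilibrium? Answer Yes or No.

Row minima: Port → 3, Border → -7; maximin = 3.
Column maxima: Route-1 → 5, Route-2 → 3; minimax = 3.
maximin = minimax = 3, so a saddle point exists.

Yes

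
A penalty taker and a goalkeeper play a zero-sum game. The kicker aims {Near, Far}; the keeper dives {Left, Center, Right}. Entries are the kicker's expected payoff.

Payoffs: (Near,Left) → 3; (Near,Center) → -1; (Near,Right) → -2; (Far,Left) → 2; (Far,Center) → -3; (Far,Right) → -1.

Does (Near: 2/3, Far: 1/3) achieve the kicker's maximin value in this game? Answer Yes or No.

Against Left this mix gives (2/3)·3 + (1/3)·2 = 8/3.
Against Center this mix gives (2/3)·(-1) + (1/3)·(-3) = -5/3.
Against Right this mix gives (2/3)·(-2) + (1/3)·(-1) = -5/3.
All of the keeper's active replies (Center, Right) yield -5/3, and no column does worse for the kicker. The mix makes the keeper indifferent and guarantees -5/3, so it is optimal.

Yes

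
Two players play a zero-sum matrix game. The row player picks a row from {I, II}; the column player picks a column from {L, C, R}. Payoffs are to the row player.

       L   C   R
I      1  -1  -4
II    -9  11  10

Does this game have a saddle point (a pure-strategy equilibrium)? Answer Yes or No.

Row minima: I → -4, II → -9; maximin = -4.
Column maxima: L → 1, C → 11, R → 10; minimax = 1.
-4 ≠ 1, so no pure-strategy equilibrium exists.

No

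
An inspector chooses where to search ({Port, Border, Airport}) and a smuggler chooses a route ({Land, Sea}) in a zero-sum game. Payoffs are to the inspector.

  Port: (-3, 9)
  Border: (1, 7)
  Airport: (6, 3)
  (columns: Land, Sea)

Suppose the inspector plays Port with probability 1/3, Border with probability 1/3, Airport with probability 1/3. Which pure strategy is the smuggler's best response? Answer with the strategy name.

Land

If the smuggler plays Land, the inspector's expected payoff is (1/3)·(-3) + (1/3)·1 + (1/3)·6 = 4/3.
If the smuggler plays Sea, the inspector's expected payoff is (1/3)·9 + (1/3)·7 + (1/3)·3 = 19/3.
The smuggler minimizes the inspector's payoff; the smallest is 4/3, so the best response is Land.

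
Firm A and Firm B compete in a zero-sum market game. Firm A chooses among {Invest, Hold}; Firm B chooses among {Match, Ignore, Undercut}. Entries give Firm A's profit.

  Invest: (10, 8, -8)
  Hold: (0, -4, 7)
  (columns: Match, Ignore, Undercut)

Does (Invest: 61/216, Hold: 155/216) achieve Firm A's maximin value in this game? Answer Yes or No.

No

Against Match this mix gives (61/216)·10 + (155/216)·0 = 305/108.
Against Ignore this mix gives (61/216)·8 + (155/216)·(-4) = -11/18.
Against Undercut this mix gives (61/216)·(-8) + (155/216)·7 = 199/72.
Firm B will play Ignore, holding Firm A to -11/18. Shifting weight toward the row that does better against Ignore would raise this floor (the equalizing mix achieves 8/9 against both Ignore and Undercut), so the proposed strategy is not optimal.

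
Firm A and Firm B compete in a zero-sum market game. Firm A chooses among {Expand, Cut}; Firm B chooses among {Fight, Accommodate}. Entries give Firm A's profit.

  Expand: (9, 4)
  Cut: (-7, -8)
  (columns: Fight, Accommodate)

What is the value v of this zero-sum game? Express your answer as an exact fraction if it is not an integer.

Row minima: Expand → 4, Cut → -8; maximin = 4.
Column maxima: Fight → 9, Accommodate → 4; minimax = 4.
Since maximin = minimax = 4, there is a saddle point and the value is 4.

4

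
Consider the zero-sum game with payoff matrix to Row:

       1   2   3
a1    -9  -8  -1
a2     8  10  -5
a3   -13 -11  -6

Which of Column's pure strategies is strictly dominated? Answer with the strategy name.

1 holds Row's payoff strictly below 2 in every row: -9 < -8, 8 < 10, -13 < -11.
So 2 is strictly dominated for Column.

2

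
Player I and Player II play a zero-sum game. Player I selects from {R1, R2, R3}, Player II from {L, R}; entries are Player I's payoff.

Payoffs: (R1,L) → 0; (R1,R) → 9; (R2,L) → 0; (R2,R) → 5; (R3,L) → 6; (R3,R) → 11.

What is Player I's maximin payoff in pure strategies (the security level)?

Row minima: R1 → 0, R2 → 0, R3 → 6.
The best of these is 6.

6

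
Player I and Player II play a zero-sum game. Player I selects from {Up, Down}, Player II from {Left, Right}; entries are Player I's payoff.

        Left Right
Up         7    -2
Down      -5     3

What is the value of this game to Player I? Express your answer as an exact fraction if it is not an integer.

11/17

Row minima: Up → -2, Down → -5; maximin = -2.
Column maxima: Left → 7, Right → 3; minimax = 3.
-2 ≠ 3, so there is no saddle point; optimal play is mixed.
Let Player I play Up with probability p. Expected payoff against Left: 7p + (-5)(1−p) = 12p − 5; against Right: (-2)p + 3(1−p) = −5p + 3.
Setting these equal: 12p − 5 = −5p + 3 ⇒ 17p = 8 ⇒ p = 8/17, and the value is (12)·(8/17) − 5 = 11/17.
For Player II: with q = P(Left), equating Up's and Down's payoffs gives 9q − 2 = −8q + 3 ⇒ q = 5/17.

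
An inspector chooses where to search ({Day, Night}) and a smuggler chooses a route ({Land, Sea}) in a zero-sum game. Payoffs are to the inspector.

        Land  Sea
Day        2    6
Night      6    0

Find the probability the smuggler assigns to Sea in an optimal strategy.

2/5

Row minima: Day → 2, Night → 0; maximin = 2.
Column maxima: Land → 6, Sea → 6; minimax = 6.
2 ≠ 6, so there is no saddle point; optimal play is mixed.
Let the inspector play Day with probability p. Expected payoff against Land: 2p + 6(1−p) = −4p + 6; against Sea: 6p + 0(1−p) = 6p.
Setting these equal: −4p + 6 = 6p ⇒ −10p = -6 ⇒ p = 3/5, and the value is (-4)·(3/5) + 6 = 18/5.
For the smuggler: with q = P(Land), equating Day's and Night's payoffs gives −4q + 6 = 6q ⇒ q = 3/5.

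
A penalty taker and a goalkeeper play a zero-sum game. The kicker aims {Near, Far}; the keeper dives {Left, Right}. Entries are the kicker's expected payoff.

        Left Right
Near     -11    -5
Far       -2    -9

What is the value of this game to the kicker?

Row minima: Near → -11, Far → -9; maximin = -9.
Column maxima: Left → -2, Right → -5; minimax = -5.
-9 ≠ -5, so there is no saddle point; optimal play is mixed.
Let the kicker play Near with probability p. Expected payoff against Left: (-11)p + (-2)(1−p) = −9p − 2; against Right: (-5)p + (-9)(1−p) = 4p − 9.
Setting these equal: −9p − 2 = 4p − 9 ⇒ −13p = -7 ⇒ p = 7/13, and the value is (-9)·(7/13) − 2 = -89/13.
For the keeper: with q = P(Left), equating Near's and Far's payoffs gives −6q − 5 = 7q − 9 ⇒ q = 4/13.

-89/13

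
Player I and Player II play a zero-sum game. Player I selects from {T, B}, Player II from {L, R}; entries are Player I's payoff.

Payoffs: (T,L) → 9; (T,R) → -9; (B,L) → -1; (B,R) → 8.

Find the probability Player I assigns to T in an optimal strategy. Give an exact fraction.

Row minima: T → -9, B → -1; maximin = -1.
Column maxima: L → 9, R → 8; minimax = 8.
-1 ≠ 8, so there is no saddle point; optimal play is mixed.
Let Player I play T with probability p. Expected payoff against L: 9p + (-1)(1−p) = 10p − 1; against R: (-9)p + 8(1−p) = −17p + 8.
Setting these equal: 10p − 1 = −17p + 8 ⇒ 27p = 9 ⇒ p = 1/3, and the value is (10)·(1/3) − 1 = 7/3.
For Player II: with q = P(L), equating T's and B's payoffs gives 18q − 9 = −9q + 8 ⇒ q = 17/27.

1/3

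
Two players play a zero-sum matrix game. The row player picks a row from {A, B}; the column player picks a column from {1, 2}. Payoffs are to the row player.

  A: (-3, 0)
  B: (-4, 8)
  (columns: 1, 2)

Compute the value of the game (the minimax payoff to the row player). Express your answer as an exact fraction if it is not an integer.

Row minima: A → -3, B → -4; maximin = -3.
Column maxima: 1 → -3, 2 → 8; minimax = -3.
Since maximin = minimax = -3, there is a saddle point and the value is -3.

-3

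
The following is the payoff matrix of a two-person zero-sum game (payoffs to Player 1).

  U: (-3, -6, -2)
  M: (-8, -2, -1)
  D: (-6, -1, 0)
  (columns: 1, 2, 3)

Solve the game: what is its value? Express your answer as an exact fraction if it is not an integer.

-33/8

Row minima: U → -6, M → -8, D → -6; maximin = -6.
Column maxima: 1 → -3, 2 → -1, 3 → 0; minimax = -3.
-6 ≠ -3, so there is no saddle point; optimal play is mixed.
M is strictly dominated by D, so Player 1 never plays it.
3 is strictly dominated by 1 (it gives Player 1 strictly more in every row), so Player 2 never plays it.
On the remaining 2×2 (U, D vs 1, 2):
Let Player 1 play U with probability p. Expected payoff against 1: (-3)p + (-6)(1−p) = 3p − 6; against 2: (-6)p + (-1)(1−p) = −5p − 1.
Setting these equal: 3p − 6 = −5p − 1 ⇒ 8p = 5 ⇒ p = 5/8, and the value is (3)·(5/8) − 6 = -33/8.
For Player 2: with q = P(1), equating U's and D's payoffs gives 3q − 6 = −5q − 1 ⇒ q = 5/8.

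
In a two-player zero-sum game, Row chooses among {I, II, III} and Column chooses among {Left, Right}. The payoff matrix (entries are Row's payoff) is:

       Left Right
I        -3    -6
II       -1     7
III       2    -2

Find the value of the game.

Row minima: I → -6, II → -1, III → -2; maximin = -1.
Column maxima: Left → 2, Right → 7; minimax = 2.
-1 ≠ 2, so there is no saddle point; optimal play is mixed.
I is strictly dominated by II, so Row never plays it.
On the remaining 2×2 (II, III vs Left, Right):
Let Row play II with probability p. Expected payoff against Left: (-1)p + 2(1−p) = −3p + 2; against Right: 7p + (-2)(1−p) = 9p − 2.
Setting these equal: −3p + 2 = 9p − 2 ⇒ −12p = -4 ⇒ p = 1/3, and the value is (-3)·(1/3) + 2 = 1.
For Column: with q = P(Left), equating II's and III's payoffs gives −8q + 7 = 4q − 2 ⇒ q = 3/4.

1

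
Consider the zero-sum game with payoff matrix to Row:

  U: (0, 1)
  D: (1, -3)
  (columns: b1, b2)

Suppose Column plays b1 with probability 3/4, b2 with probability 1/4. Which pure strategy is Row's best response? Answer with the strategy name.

U

Expected payoff of U: (3/4)·0 + (1/4)·1 = 1/4.
Expected payoff of D: (3/4)·1 + (1/4)·(-3) = 0.
The largest is 1/4, so Row's best response is U.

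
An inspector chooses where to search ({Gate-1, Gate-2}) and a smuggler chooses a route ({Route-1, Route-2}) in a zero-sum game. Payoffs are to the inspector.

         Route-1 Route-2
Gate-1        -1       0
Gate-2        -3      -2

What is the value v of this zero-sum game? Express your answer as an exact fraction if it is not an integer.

Row minima: Gate-1 → -1, Gate-2 → -3; maximin = -1.
Column maxima: Route-1 → -1, Route-2 → 0; minimax = -1.
Since maximin = minimax = -1, there is a saddle point and the value is -1.

-1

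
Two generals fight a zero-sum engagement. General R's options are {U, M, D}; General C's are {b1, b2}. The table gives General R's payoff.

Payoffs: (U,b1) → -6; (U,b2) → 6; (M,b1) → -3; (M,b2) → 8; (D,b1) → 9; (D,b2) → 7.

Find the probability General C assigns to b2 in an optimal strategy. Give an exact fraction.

Row minima: U → -6, M → -3, D → 7; maximin = 7.
Column maxima: b1 → 9, b2 → 8; minimax = 8.
7 ≠ 8, so there is no saddle point; optimal play is mixed.
U is strictly dominated by M, so General R never plays it.
On the remaining 2×2 (M, D vs b1, b2):
Let General R play M with probability p. Expected payoff against b1: (-3)p + 9(1−p) = −12p + 9; against b2: 8p + 7(1−p) = p + 7.
Setting these equal: −12p + 9 = p + 7 ⇒ −13p = -2 ⇒ p = 2/13, and the value is (-12)·(2/13) + 9 = 93/13.
For General C: with q = P(b1), equating M's and D's payoffs gives −11q + 8 = 2q + 7 ⇒ q = 1/13.

12/13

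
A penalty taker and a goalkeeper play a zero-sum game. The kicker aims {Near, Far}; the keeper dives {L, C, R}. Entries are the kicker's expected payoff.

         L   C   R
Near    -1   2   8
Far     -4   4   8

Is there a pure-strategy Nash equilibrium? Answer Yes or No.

Yes

Row minima: Near → -1, Far → -4; maximin = -1.
Column maxima: L → -1, C → 4, R → 8; minimax = -1.
maximin = minimax = -1, so a saddle point exists.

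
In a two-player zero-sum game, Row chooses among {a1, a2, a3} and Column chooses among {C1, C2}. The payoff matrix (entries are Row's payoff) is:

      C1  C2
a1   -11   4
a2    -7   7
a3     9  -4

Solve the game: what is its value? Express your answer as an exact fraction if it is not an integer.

35/27

Row minima: a1 → -11, a2 → -7, a3 → -4; maximin = -4.
Column maxima: C1 → 9, C2 → 7; minimax = 7.
-4 ≠ 7, so there is no saddle point; optimal play is mixed.
a1 is strictly dominated by a2, so Row never plays it.
On the remaining 2×2 (a2, a3 vs C1, C2):
Let Row play a2 with probability p. Expected payoff against C1: (-7)p + 9(1−p) = −16p + 9; against C2: 7p + (-4)(1−p) = 11p − 4.
Setting these equal: −16p + 9 = 11p − 4 ⇒ −27p = -13 ⇒ p = 13/27, and the value is (-16)·(13/27) + 9 = 35/27.
For Column: with q = P(C1), equating a2's and a3's payoffs gives −14q + 7 = 13q − 4 ⇒ q = 11/27.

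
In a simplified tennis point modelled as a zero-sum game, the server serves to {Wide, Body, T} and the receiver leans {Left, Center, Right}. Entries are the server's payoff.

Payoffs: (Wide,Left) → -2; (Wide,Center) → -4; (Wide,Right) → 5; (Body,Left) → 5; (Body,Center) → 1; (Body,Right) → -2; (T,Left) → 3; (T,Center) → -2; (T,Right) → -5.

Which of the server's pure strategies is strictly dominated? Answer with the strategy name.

T

Body gives a strictly higher payoff than T against every column: 5 > 3, 1 > -2, -2 > -5.
So T is strictly dominated and the server never plays it.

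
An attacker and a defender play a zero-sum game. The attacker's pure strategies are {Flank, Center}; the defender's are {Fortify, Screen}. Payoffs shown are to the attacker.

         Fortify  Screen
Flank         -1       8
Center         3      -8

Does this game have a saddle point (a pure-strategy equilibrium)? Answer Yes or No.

No

Row minima: Flank → -1, Center → -8; maximin = -1.
Column maxima: Fortify → 3, Screen → 8; minimax = 3.
-1 ≠ 3, so no pure-strategy equilibrium exists.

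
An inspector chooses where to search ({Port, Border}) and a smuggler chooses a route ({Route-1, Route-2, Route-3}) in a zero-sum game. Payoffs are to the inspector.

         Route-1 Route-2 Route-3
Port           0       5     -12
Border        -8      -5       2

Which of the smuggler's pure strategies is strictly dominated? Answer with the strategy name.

Route-2

Route-1 holds the inspector's payoff strictly below Route-2 in every row: 0 < 5, -8 < -5.
So Route-2 is strictly dominated for the smuggler.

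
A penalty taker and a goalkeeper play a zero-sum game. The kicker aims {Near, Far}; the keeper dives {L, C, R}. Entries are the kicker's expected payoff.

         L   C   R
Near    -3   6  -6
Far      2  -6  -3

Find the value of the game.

-18/5

Row minima: Near → -6, Far → -6; maximin = -6.
Column maxima: L → 2, C → 6, R → -3; minimax = -3.
-6 ≠ -3, so there is no saddle point; optimal play is mixed.
L is strictly dominated by R (it gives the kicker strictly more in every row), so the keeper never plays it.
On the remaining 2×2 (Near, Far vs C, R):
Let the kicker play Near with probability p. Expected payoff against C: 6p + (-6)(1−p) = 12p − 6; against R: (-6)p + (-3)(1−p) = −3p − 3.
Setting these equal: 12p − 6 = −3p − 3 ⇒ 15p = 3 ⇒ p = 1/5, and the value is (12)·(1/5) − 6 = -18/5.
For the keeper: with q = P(C), equating Near's and Far's payoffs gives 12q − 6 = −3q − 3 ⇒ q = 1/5.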